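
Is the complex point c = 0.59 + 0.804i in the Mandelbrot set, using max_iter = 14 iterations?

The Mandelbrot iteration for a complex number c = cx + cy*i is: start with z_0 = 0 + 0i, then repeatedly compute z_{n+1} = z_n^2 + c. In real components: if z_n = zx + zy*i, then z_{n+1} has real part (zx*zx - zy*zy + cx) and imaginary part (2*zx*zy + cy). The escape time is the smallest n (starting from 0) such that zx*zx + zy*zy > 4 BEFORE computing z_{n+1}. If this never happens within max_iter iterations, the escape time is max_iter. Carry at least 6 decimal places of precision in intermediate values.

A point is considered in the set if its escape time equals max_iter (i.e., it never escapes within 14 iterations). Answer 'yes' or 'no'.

Answer: no

Derivation:
z_0 = 0 + 0i, c = 0.5900 + 0.8040i
Iter 1: z = 0.5900 + 0.8040i, |z|^2 = 0.9945
Iter 2: z = 0.2917 + 1.7527i, |z|^2 = 3.1571
Iter 3: z = -2.3969 + 1.8265i, |z|^2 = 9.0814
Escaped at iteration 3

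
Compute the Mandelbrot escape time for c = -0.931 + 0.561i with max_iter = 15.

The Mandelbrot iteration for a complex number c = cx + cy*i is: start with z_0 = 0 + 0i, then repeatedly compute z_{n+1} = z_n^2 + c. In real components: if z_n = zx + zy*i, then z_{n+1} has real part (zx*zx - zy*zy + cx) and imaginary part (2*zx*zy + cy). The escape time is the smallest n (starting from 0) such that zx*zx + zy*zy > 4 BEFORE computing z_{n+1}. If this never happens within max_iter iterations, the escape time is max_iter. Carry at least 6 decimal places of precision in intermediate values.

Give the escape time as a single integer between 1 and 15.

z_0 = 0 + 0i, c = -0.9310 + 0.5610i
Iter 1: z = -0.9310 + 0.5610i, |z|^2 = 1.1815
Iter 2: z = -0.3790 + -0.4836i, |z|^2 = 0.3775
Iter 3: z = -1.0212 + 0.9275i, |z|^2 = 1.9032
Iter 4: z = -0.7484 + -1.3334i, |z|^2 = 2.3381
Iter 5: z = -2.1490 + 2.5568i, |z|^2 = 11.1553
Escaped at iteration 5

Answer: 5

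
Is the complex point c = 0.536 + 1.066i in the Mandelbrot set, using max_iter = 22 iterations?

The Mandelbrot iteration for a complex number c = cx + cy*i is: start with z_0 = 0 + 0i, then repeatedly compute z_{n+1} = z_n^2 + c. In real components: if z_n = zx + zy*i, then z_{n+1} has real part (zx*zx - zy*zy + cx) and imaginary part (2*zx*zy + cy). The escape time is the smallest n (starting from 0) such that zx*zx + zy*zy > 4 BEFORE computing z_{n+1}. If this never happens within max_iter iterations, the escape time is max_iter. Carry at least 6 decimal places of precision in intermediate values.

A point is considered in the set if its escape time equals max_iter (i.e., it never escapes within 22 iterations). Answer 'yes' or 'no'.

Answer: no

Derivation:
z_0 = 0 + 0i, c = 0.5360 + 1.0660i
Iter 1: z = 0.5360 + 1.0660i, |z|^2 = 1.4237
Iter 2: z = -0.3131 + 2.2088i, |z|^2 = 4.9766
Escaped at iteration 2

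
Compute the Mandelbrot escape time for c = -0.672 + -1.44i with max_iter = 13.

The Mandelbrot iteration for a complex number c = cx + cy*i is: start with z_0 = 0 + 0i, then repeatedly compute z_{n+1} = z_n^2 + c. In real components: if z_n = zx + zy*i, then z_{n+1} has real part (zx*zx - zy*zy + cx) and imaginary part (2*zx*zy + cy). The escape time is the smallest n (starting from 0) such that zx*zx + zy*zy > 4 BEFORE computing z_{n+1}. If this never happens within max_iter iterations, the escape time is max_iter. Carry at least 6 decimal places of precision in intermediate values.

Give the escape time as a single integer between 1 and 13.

Answer: 2

Derivation:
z_0 = 0 + 0i, c = -0.6720 + -1.4400i
Iter 1: z = -0.6720 + -1.4400i, |z|^2 = 2.5252
Iter 2: z = -2.2940 + 0.4954i, |z|^2 = 5.5079
Escaped at iteration 2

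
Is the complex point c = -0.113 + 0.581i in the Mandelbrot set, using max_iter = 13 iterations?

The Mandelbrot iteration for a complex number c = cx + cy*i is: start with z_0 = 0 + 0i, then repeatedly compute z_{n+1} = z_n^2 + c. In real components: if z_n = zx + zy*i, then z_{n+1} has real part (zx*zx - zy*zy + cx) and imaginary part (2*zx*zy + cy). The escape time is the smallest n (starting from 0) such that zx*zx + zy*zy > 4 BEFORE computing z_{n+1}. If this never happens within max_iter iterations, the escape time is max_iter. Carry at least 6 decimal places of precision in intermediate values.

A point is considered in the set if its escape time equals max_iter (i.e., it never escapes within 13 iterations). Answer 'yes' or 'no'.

Answer: yes

Derivation:
z_0 = 0 + 0i, c = -0.1130 + 0.5810i
Iter 1: z = -0.1130 + 0.5810i, |z|^2 = 0.3503
Iter 2: z = -0.4378 + 0.4497i, |z|^2 = 0.3939
Iter 3: z = -0.1236 + 0.1873i, |z|^2 = 0.0503
Iter 4: z = -0.1328 + 0.5347i, |z|^2 = 0.3036
Iter 5: z = -0.3813 + 0.4390i, |z|^2 = 0.3381
Iter 6: z = -0.1603 + 0.2462i, |z|^2 = 0.0863
Iter 7: z = -0.1479 + 0.5020i, |z|^2 = 0.2739
Iter 8: z = -0.3432 + 0.4325i, |z|^2 = 0.3048
Iter 9: z = -0.1823 + 0.2842i, |z|^2 = 0.1140
Iter 10: z = -0.1605 + 0.4774i, |z|^2 = 0.2537
Iter 11: z = -0.3151 + 0.4277i, |z|^2 = 0.2823
Iter 12: z = -0.1966 + 0.3114i, |z|^2 = 0.1356
Did not escape in 13 iterations → in set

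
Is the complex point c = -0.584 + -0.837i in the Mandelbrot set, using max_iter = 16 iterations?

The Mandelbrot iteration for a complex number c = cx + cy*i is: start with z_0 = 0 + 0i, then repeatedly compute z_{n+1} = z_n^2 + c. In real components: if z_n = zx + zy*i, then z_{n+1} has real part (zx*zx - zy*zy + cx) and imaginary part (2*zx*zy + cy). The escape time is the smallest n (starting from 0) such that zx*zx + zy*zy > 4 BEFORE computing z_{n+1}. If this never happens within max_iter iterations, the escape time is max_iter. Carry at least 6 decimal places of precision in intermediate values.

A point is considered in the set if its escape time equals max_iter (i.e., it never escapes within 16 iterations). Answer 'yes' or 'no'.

z_0 = 0 + 0i, c = -0.5840 + -0.8370i
Iter 1: z = -0.5840 + -0.8370i, |z|^2 = 1.0416
Iter 2: z = -0.9435 + 0.1406i, |z|^2 = 0.9100
Iter 3: z = 0.2864 + -1.1023i, |z|^2 = 1.2972
Iter 4: z = -1.7171 + -1.4685i, |z|^2 = 5.1050
Escaped at iteration 4

Answer: no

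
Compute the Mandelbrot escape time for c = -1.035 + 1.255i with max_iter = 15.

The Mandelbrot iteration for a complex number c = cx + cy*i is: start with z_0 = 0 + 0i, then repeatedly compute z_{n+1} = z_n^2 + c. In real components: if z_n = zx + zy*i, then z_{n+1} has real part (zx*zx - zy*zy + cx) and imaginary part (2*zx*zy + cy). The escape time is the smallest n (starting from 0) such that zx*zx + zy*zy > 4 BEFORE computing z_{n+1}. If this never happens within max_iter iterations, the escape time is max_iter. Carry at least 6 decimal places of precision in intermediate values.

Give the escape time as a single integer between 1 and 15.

z_0 = 0 + 0i, c = -1.0350 + 1.2550i
Iter 1: z = -1.0350 + 1.2550i, |z|^2 = 2.6462
Iter 2: z = -1.5388 + -1.3428i, |z|^2 = 4.1712
Escaped at iteration 2

Answer: 2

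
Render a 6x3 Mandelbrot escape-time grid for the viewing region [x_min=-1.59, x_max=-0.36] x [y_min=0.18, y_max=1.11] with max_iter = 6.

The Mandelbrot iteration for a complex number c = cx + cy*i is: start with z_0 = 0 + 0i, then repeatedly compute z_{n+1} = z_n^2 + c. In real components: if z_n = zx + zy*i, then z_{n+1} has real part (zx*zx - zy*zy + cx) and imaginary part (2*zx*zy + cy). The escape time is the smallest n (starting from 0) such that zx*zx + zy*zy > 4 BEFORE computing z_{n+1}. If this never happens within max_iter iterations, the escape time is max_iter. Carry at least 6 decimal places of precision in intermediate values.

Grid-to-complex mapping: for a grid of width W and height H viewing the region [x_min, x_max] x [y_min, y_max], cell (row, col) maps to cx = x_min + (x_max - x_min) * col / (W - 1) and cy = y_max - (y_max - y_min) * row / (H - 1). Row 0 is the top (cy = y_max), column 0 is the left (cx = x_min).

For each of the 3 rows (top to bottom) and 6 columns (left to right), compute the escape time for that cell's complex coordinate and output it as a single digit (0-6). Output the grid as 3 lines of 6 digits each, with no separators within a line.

(row=0, col=0): c = -1.5900 + 1.1100i → escape time 2
(row=0, col=1): c = -1.3440 + 1.1100i → escape time 2
(row=0, col=2): c = -1.0980 + 1.1100i → escape time 3
(row=0, col=3): c = -0.8520 + 1.1100i → escape time 3
(row=0, col=4): c = -0.6060 + 1.1100i → escape time 3
(row=0, col=5): c = -0.3600 + 1.1100i → escape time 4
(row=1, col=0): c = -1.5900 + 0.6450i → escape time 3
(row=1, col=1): c = -1.3440 + 0.6450i → escape time 3
(row=1, col=2): c = -1.0980 + 0.6450i → escape time 4
(row=1, col=3): c = -0.8520 + 0.6450i → escape time 5
(row=1, col=4): c = -0.6060 + 0.6450i → escape time 6
(row=1, col=5): c = -0.3600 + 0.6450i → escape time 6
(row=2, col=0): c = -1.5900 + 0.1800i → escape time 5
(row=2, col=1): c = -1.3440 + 0.1800i → escape time 6
(row=2, col=2): c = -1.0980 + 0.1800i → escape time 6
(row=2, col=3): c = -0.8520 + 0.1800i → escape time 6
(row=2, col=4): c = -0.6060 + 0.1800i → escape time 6
(row=2, col=5): c = -0.3600 + 0.1800i → escape time 6

Answer: 223334
334566
566666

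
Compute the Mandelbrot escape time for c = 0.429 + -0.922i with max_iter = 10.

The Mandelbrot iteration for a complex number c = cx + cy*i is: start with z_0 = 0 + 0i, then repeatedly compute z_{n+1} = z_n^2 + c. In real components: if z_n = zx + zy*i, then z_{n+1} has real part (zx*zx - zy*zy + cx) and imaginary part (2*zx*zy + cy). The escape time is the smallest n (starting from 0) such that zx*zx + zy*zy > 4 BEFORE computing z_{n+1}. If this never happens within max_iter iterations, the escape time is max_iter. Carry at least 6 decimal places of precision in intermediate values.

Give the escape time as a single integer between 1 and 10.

z_0 = 0 + 0i, c = 0.4290 + -0.9220i
Iter 1: z = 0.4290 + -0.9220i, |z|^2 = 1.0341
Iter 2: z = -0.2370 + -1.7131i, |z|^2 = 2.9908
Iter 3: z = -2.4494 + -0.1099i, |z|^2 = 6.0118
Escaped at iteration 3

Answer: 3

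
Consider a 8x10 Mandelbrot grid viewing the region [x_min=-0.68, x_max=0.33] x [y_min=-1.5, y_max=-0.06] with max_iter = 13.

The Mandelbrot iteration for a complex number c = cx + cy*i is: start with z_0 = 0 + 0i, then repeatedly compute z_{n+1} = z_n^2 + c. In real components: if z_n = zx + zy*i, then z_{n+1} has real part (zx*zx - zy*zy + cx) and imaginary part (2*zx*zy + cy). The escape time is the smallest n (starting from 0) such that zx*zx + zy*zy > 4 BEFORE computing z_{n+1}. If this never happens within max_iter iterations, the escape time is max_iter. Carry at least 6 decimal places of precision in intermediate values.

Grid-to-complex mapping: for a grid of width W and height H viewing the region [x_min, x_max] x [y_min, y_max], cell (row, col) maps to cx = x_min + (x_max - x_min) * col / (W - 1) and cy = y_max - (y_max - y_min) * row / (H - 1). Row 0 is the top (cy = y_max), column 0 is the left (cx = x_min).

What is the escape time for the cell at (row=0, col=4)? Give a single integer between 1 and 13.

z_0 = 0 + 0i, c = -0.1029 + -0.0600i
Iter 1: z = -0.1029 + -0.0600i, |z|^2 = 0.0142
Iter 2: z = -0.0959 + -0.0477i, |z|^2 = 0.0115
Iter 3: z = -0.0959 + -0.0509i, |z|^2 = 0.0118
Iter 4: z = -0.0962 + -0.0502i, |z|^2 = 0.0118
Iter 5: z = -0.0961 + -0.0503i, |z|^2 = 0.0118
Iter 6: z = -0.0962 + -0.0503i, |z|^2 = 0.0118
Iter 7: z = -0.0961 + -0.0503i, |z|^2 = 0.0118
Iter 8: z = -0.0961 + -0.0503i, |z|^2 = 0.0118
Iter 9: z = -0.0961 + -0.0503i, |z|^2 = 0.0118
Iter 10: z = -0.0961 + -0.0503i, |z|^2 = 0.0118
Iter 11: z = -0.0961 + -0.0503i, |z|^2 = 0.0118
Iter 12: z = -0.0961 + -0.0503i, |z|^2 = 0.0118

Answer: 13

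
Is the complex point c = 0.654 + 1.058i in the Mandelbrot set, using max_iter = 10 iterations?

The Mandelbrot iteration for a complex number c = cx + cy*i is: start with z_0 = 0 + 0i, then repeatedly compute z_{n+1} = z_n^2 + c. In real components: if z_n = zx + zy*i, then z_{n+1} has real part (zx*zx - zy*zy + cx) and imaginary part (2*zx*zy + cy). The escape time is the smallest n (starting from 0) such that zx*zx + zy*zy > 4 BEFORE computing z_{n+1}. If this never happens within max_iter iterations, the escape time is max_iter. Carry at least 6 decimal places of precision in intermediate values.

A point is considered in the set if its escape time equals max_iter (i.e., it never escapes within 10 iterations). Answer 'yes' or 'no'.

z_0 = 0 + 0i, c = 0.6540 + 1.0580i
Iter 1: z = 0.6540 + 1.0580i, |z|^2 = 1.5471
Iter 2: z = -0.0376 + 2.4419i, |z|^2 = 5.9641
Escaped at iteration 2

Answer: no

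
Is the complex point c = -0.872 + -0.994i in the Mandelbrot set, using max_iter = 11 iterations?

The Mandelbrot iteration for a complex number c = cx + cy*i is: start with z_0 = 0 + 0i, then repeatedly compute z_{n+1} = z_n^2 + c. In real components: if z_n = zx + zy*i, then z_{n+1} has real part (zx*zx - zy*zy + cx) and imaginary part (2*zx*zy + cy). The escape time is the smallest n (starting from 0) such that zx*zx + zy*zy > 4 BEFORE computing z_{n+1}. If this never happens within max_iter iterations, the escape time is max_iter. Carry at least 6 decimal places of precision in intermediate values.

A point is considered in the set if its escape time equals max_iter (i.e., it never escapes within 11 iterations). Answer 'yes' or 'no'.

Answer: no

Derivation:
z_0 = 0 + 0i, c = -0.8720 + -0.9940i
Iter 1: z = -0.8720 + -0.9940i, |z|^2 = 1.7484
Iter 2: z = -1.0997 + 0.7395i, |z|^2 = 1.7561
Iter 3: z = -0.2097 + -2.6205i, |z|^2 = 6.9108
Escaped at iteration 3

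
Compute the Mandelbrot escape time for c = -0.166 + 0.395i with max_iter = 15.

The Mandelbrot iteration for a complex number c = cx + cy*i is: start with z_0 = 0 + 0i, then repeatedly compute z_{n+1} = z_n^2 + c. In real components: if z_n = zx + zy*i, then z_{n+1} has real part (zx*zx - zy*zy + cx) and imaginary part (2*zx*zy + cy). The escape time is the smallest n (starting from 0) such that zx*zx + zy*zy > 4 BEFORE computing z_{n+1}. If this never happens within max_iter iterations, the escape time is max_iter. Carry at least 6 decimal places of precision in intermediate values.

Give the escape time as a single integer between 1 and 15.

Answer: 15

Derivation:
z_0 = 0 + 0i, c = -0.1660 + 0.3950i
Iter 1: z = -0.1660 + 0.3950i, |z|^2 = 0.1836
Iter 2: z = -0.2945 + 0.2639i, |z|^2 = 0.1563
Iter 3: z = -0.1489 + 0.2396i, |z|^2 = 0.0796
Iter 4: z = -0.2012 + 0.3236i, |z|^2 = 0.1452
Iter 5: z = -0.2302 + 0.2647i, |z|^2 = 0.1231
Iter 6: z = -0.1831 + 0.2731i, |z|^2 = 0.1081
Iter 7: z = -0.2071 + 0.2950i, |z|^2 = 0.1299
Iter 8: z = -0.2102 + 0.2728i, |z|^2 = 0.1186
Iter 9: z = -0.1963 + 0.2803i, |z|^2 = 0.1171
Iter 10: z = -0.2061 + 0.2850i, |z|^2 = 0.1237
Iter 11: z = -0.2047 + 0.2776i, |z|^2 = 0.1190
Iter 12: z = -0.2011 + 0.2813i, |z|^2 = 0.1196
Iter 13: z = -0.2047 + 0.2818i, |z|^2 = 0.1213
Iter 14: z = -0.2035 + 0.2796i, |z|^2 = 0.1196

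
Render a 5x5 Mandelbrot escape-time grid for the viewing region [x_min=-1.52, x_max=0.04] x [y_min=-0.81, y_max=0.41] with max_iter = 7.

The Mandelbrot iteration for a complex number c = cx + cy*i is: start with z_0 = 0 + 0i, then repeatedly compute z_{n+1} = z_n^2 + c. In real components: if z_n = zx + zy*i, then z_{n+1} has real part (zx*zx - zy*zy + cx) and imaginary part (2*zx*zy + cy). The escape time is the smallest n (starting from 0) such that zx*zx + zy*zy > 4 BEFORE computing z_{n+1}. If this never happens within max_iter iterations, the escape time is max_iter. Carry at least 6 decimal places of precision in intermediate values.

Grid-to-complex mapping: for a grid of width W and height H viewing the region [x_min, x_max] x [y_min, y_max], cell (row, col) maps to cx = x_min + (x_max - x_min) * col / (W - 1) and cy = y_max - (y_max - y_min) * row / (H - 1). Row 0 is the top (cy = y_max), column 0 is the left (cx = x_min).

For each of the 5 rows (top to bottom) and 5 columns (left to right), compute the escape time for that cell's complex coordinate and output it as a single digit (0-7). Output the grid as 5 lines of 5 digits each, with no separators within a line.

(row=0, col=0): c = -1.5200 + 0.4100i → escape time 4
(row=0, col=1): c = -1.1300 + 0.4100i → escape time 6
(row=0, col=2): c = -0.7400 + 0.4100i → escape time 7
(row=0, col=3): c = -0.3500 + 0.4100i → escape time 7
(row=0, col=4): c = 0.0400 + 0.4100i → escape time 7
(row=1, col=0): c = -1.5200 + 0.1050i → escape time 7
(row=1, col=1): c = -1.1300 + 0.1050i → escape time 7
(row=1, col=2): c = -0.7400 + 0.1050i → escape time 7
(row=1, col=3): c = -0.3500 + 0.1050i → escape time 7
(row=1, col=4): c = 0.0400 + 0.1050i → escape time 7
(row=2, col=0): c = -1.5200 + -0.2000i → escape time 5
(row=2, col=1): c = -1.1300 + -0.2000i → escape time 7
(row=2, col=2): c = -0.7400 + -0.2000i → escape time 7
(row=2, col=3): c = -0.3500 + -0.2000i → escape time 7
(row=2, col=4): c = 0.0400 + -0.2000i → escape time 7
(row=3, col=0): c = -1.5200 + -0.5050i → escape time 3
(row=3, col=1): c = -1.1300 + -0.5050i → escape time 5
(row=3, col=2): c = -0.7400 + -0.5050i → escape time 6
(row=3, col=3): c = -0.3500 + -0.5050i → escape time 7
(row=3, col=4): c = 0.0400 + -0.5050i → escape time 7
(row=4, col=0): c = -1.5200 + -0.8100i → escape time 3
(row=4, col=1): c = -1.1300 + -0.8100i → escape time 3
(row=4, col=2): c = -0.7400 + -0.8100i → escape time 4
(row=4, col=3): c = -0.3500 + -0.8100i → escape time 7
(row=4, col=4): c = 0.0400 + -0.8100i → escape time 7

Answer: 46777
77777
57777
35677
33477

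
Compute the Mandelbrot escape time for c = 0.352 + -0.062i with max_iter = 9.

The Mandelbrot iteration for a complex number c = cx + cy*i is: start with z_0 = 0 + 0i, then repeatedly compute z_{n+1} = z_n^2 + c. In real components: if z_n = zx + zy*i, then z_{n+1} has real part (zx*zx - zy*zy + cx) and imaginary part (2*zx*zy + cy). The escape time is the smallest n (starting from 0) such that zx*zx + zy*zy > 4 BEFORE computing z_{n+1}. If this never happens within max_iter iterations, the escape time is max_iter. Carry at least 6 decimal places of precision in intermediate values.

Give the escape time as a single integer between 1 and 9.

z_0 = 0 + 0i, c = 0.3520 + -0.0620i
Iter 1: z = 0.3520 + -0.0620i, |z|^2 = 0.1277
Iter 2: z = 0.4721 + -0.1056i, |z|^2 = 0.2340
Iter 3: z = 0.5637 + -0.1617i, |z|^2 = 0.3439
Iter 4: z = 0.6436 + -0.2443i, |z|^2 = 0.4739
Iter 5: z = 0.7065 + -0.3765i, |z|^2 = 0.6409
Iter 6: z = 0.7094 + -0.5940i, |z|^2 = 0.8560
Iter 7: z = 0.5024 + -0.9047i, |z|^2 = 1.0709
Iter 8: z = -0.2141 + -0.9710i, |z|^2 = 0.9887

Answer: 9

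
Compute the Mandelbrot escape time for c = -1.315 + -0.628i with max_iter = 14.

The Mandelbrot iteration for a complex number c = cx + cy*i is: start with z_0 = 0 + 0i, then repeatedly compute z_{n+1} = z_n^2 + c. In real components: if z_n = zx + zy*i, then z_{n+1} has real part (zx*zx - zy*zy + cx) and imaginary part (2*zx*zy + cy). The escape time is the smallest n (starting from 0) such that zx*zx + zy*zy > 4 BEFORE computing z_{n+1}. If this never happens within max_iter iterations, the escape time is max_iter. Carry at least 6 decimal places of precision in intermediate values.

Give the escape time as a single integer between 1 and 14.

Answer: 3

Derivation:
z_0 = 0 + 0i, c = -1.3150 + -0.6280i
Iter 1: z = -1.3150 + -0.6280i, |z|^2 = 2.1236
Iter 2: z = 0.0198 + 1.0236i, |z|^2 = 1.0482
Iter 3: z = -2.3624 + -0.5874i, |z|^2 = 5.9262
Escaped at iteration 3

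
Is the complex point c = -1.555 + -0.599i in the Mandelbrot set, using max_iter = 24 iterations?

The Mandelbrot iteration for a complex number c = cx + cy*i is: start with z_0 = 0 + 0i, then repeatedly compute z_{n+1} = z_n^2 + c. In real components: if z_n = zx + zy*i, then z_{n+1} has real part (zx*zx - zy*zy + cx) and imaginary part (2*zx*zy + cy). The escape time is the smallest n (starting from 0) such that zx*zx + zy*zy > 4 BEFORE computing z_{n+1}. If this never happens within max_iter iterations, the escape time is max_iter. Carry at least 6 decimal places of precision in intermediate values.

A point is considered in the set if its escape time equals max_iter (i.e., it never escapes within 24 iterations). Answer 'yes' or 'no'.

z_0 = 0 + 0i, c = -1.5550 + -0.5990i
Iter 1: z = -1.5550 + -0.5990i, |z|^2 = 2.7768
Iter 2: z = 0.5042 + 1.2639i, |z|^2 = 1.8517
Iter 3: z = -2.8982 + 0.6756i, |z|^2 = 8.8558
Escaped at iteration 3

Answer: no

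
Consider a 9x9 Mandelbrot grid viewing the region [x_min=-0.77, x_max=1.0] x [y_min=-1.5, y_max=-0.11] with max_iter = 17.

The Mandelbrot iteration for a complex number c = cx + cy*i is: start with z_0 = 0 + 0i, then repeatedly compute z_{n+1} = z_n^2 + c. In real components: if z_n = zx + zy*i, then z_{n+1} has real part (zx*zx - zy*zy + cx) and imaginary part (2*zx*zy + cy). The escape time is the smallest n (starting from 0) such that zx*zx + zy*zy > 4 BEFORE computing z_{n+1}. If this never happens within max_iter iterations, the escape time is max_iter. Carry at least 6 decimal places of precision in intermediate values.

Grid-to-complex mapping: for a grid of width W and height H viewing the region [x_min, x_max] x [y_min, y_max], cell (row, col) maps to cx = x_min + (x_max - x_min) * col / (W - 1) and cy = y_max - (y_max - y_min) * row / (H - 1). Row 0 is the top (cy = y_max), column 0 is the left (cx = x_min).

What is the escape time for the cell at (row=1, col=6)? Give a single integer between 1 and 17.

Answer: 4

Derivation:
z_0 = 0 + 0i, c = 0.5575 + -0.2838i
Iter 1: z = 0.5575 + -0.2838i, |z|^2 = 0.3913
Iter 2: z = 0.7878 + -0.6001i, |z|^2 = 0.9808
Iter 3: z = 0.8180 + -1.2293i, |z|^2 = 2.1803
Iter 4: z = -0.2846 + -2.2948i, |z|^2 = 5.3471
Escaped at iteration 4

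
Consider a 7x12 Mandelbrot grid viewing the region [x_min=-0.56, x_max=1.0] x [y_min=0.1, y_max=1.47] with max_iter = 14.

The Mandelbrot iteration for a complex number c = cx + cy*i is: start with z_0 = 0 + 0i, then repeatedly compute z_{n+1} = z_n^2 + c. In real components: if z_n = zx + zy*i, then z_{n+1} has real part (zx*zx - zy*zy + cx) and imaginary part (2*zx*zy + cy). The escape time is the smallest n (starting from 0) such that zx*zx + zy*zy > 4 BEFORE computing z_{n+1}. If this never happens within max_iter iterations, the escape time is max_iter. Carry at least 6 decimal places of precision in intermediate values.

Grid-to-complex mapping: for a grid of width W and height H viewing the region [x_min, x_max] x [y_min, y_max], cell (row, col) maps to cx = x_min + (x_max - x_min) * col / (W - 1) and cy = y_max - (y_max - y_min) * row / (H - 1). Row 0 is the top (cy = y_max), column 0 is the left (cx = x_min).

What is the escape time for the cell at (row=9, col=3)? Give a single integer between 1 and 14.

Answer: 14

Derivation:
z_0 = 0 + 0i, c = 0.2200 + 0.3491i
Iter 1: z = 0.2200 + 0.3491i, |z|^2 = 0.1703
Iter 2: z = 0.1465 + 0.5027i, |z|^2 = 0.2742
Iter 3: z = -0.0112 + 0.4964i, |z|^2 = 0.2466
Iter 4: z = -0.0263 + 0.3379i, |z|^2 = 0.1149
Iter 5: z = 0.1065 + 0.3313i, |z|^2 = 0.1211
Iter 6: z = 0.1216 + 0.4197i, |z|^2 = 0.1909
Iter 7: z = 0.0587 + 0.4511i, |z|^2 = 0.2070
Iter 8: z = 0.0199 + 0.4020i, |z|^2 = 0.1620
Iter 9: z = 0.0588 + 0.3651i, |z|^2 = 0.1368
Iter 10: z = 0.0901 + 0.3920i, |z|^2 = 0.1618
Iter 11: z = 0.0745 + 0.4198i, |z|^2 = 0.1817
Iter 12: z = 0.0493 + 0.4116i, |z|^2 = 0.1718
Iter 13: z = 0.0530 + 0.3897i, |z|^2 = 0.1547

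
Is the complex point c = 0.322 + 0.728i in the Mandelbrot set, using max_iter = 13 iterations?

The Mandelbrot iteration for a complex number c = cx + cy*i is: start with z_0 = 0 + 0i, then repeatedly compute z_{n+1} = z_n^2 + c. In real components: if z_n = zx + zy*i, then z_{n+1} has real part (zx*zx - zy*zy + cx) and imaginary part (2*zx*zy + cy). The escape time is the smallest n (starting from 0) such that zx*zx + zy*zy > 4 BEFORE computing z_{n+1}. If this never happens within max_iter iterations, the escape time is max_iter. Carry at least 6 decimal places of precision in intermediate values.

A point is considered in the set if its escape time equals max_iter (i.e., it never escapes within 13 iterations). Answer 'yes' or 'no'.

z_0 = 0 + 0i, c = 0.3220 + 0.7280i
Iter 1: z = 0.3220 + 0.7280i, |z|^2 = 0.6337
Iter 2: z = -0.1043 + 1.1968i, |z|^2 = 1.4433
Iter 3: z = -1.0995 + 0.4783i, |z|^2 = 1.4378
Iter 4: z = 1.3022 + -0.3239i, |z|^2 = 1.8005
Iter 5: z = 1.9127 + -0.1155i, |z|^2 = 3.6717
Iter 6: z = 3.9670 + 0.2861i, |z|^2 = 15.8192
Escaped at iteration 6

Answer: no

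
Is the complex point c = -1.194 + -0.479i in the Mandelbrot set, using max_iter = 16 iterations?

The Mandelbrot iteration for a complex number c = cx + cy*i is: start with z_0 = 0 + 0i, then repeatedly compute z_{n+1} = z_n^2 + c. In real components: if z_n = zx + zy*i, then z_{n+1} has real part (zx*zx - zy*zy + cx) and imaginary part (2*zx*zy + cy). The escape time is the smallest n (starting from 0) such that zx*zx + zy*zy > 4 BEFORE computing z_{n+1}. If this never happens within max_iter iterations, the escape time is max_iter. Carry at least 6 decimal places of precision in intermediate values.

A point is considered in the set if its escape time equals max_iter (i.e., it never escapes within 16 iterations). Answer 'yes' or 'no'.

z_0 = 0 + 0i, c = -1.1940 + -0.4790i
Iter 1: z = -1.1940 + -0.4790i, |z|^2 = 1.6551
Iter 2: z = 0.0022 + 0.6649i, |z|^2 = 0.4420
Iter 3: z = -1.6360 + -0.4761i, |z|^2 = 2.9032
Iter 4: z = 1.2559 + 1.0788i, |z|^2 = 2.7411
Iter 5: z = -0.7804 + 2.2307i, |z|^2 = 5.5849
Escaped at iteration 5

Answer: no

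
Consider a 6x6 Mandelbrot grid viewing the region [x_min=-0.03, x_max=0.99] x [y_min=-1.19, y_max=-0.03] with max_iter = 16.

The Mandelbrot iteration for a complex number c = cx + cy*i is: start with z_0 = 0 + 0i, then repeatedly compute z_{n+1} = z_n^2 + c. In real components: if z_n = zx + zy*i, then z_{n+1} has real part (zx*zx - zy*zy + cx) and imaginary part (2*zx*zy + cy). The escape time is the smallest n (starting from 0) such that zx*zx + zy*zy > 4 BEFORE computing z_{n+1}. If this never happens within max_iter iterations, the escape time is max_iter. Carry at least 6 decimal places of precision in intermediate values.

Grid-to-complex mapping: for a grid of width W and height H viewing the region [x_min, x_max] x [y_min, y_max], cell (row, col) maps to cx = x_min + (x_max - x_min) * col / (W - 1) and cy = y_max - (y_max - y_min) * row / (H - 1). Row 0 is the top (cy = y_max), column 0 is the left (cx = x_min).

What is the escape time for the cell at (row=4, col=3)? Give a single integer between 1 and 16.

Answer: 2

Derivation:
z_0 = 0 + 0i, c = 0.5820 + -0.9580i
Iter 1: z = 0.5820 + -0.9580i, |z|^2 = 1.2565
Iter 2: z = 0.0030 + -2.0731i, |z|^2 = 4.2978
Escaped at iteration 2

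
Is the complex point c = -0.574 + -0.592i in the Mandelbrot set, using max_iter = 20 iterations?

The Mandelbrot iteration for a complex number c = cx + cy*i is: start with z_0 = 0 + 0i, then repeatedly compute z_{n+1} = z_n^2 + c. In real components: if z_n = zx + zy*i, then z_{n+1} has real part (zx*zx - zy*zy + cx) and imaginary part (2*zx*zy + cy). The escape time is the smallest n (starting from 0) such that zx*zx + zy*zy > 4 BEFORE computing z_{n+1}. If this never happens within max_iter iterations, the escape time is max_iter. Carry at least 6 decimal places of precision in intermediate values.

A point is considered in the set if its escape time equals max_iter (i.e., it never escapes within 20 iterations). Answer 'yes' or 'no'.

Answer: no

Derivation:
z_0 = 0 + 0i, c = -0.5740 + -0.5920i
Iter 1: z = -0.5740 + -0.5920i, |z|^2 = 0.6799
Iter 2: z = -0.5950 + 0.0876i, |z|^2 = 0.3617
Iter 3: z = -0.2277 + -0.6963i, |z|^2 = 0.5366
Iter 4: z = -1.0069 + -0.2750i, |z|^2 = 1.0896
Iter 5: z = 0.3643 + -0.0382i, |z|^2 = 0.1342
Iter 6: z = -0.4427 + -0.6199i, |z|^2 = 0.5802
Iter 7: z = -0.7622 + -0.0431i, |z|^2 = 0.5829
Iter 8: z = 0.0051 + -0.5262i, |z|^2 = 0.2769
Iter 9: z = -0.8509 + -0.5974i, |z|^2 = 1.0809
Iter 10: z = -0.2069 + 0.4246i, |z|^2 = 0.2231
Iter 11: z = -0.7115 + -0.7677i, |z|^2 = 1.0956
Iter 12: z = -0.6571 + 0.5005i, |z|^2 = 0.6822
Iter 13: z = -0.3927 + -1.2497i, |z|^2 = 1.7159
Iter 14: z = -1.9815 + 0.3895i, |z|^2 = 4.0781
Escaped at iteration 14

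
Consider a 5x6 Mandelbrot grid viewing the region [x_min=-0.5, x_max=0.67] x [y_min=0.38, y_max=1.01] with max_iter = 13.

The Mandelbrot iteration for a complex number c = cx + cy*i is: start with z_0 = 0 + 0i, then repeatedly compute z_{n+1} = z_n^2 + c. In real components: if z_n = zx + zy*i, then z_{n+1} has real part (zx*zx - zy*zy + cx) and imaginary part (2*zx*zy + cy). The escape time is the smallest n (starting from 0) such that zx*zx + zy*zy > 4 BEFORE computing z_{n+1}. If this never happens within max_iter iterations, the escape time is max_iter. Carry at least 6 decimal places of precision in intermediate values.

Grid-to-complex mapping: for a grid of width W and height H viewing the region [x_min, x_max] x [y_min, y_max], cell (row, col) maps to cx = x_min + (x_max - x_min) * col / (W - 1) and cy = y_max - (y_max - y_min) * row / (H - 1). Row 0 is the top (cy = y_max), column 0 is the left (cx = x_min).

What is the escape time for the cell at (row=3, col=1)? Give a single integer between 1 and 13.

z_0 = 0 + 0i, c = -0.2075 + 0.6320i
Iter 1: z = -0.2075 + 0.6320i, |z|^2 = 0.4425
Iter 2: z = -0.5639 + 0.3697i, |z|^2 = 0.4546
Iter 3: z = -0.0262 + 0.2151i, |z|^2 = 0.0469
Iter 4: z = -0.2531 + 0.6207i, |z|^2 = 0.4493
Iter 5: z = -0.5287 + 0.3178i, |z|^2 = 0.3806
Iter 6: z = -0.0290 + 0.2959i, |z|^2 = 0.0884
Iter 7: z = -0.2942 + 0.6149i, |z|^2 = 0.4646
Iter 8: z = -0.4990 + 0.2702i, |z|^2 = 0.3220
Iter 9: z = -0.0315 + 0.3623i, |z|^2 = 0.1323
Iter 10: z = -0.3378 + 0.6092i, |z|^2 = 0.4852
Iter 11: z = -0.4645 + 0.2205i, |z|^2 = 0.2643
Iter 12: z = -0.0404 + 0.4272i, |z|^2 = 0.1841

Answer: 13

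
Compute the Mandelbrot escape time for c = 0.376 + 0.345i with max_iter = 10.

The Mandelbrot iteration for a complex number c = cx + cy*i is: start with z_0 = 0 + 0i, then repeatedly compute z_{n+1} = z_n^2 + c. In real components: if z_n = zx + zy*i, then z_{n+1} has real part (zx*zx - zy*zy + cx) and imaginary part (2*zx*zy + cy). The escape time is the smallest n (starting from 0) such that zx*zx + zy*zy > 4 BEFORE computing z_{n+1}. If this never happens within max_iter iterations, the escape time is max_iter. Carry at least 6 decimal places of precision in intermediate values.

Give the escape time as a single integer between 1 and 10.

Answer: 10

Derivation:
z_0 = 0 + 0i, c = 0.3760 + 0.3450i
Iter 1: z = 0.3760 + 0.3450i, |z|^2 = 0.2604
Iter 2: z = 0.3984 + 0.6044i, |z|^2 = 0.5240
Iter 3: z = 0.1693 + 0.8266i, |z|^2 = 0.7119
Iter 4: z = -0.2785 + 0.6249i, |z|^2 = 0.4681
Iter 5: z = 0.0630 + -0.0031i, |z|^2 = 0.0040
Iter 6: z = 0.3800 + 0.3446i, |z|^2 = 0.2631
Iter 7: z = 0.4016 + 0.6069i, |z|^2 = 0.5296
Iter 8: z = 0.1690 + 0.8325i, |z|^2 = 0.7216
Iter 9: z = -0.2884 + 0.6264i, |z|^2 = 0.4755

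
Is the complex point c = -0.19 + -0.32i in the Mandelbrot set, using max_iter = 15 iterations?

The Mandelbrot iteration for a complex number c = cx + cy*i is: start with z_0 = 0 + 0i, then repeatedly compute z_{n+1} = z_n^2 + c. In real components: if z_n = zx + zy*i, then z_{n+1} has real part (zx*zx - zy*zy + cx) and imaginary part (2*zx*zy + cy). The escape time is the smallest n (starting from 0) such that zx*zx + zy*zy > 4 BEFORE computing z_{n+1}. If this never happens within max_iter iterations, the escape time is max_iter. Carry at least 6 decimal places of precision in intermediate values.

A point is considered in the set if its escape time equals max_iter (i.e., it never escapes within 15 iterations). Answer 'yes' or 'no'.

z_0 = 0 + 0i, c = -0.1900 + -0.3200i
Iter 1: z = -0.1900 + -0.3200i, |z|^2 = 0.1385
Iter 2: z = -0.2563 + -0.1984i, |z|^2 = 0.1051
Iter 3: z = -0.1637 + -0.2183i, |z|^2 = 0.0744
Iter 4: z = -0.2109 + -0.2485i, |z|^2 = 0.1062
Iter 5: z = -0.2073 + -0.2152i, |z|^2 = 0.0893
Iter 6: z = -0.1933 + -0.2308i, |z|^2 = 0.0906
Iter 7: z = -0.2059 + -0.2308i, |z|^2 = 0.0956
Iter 8: z = -0.2009 + -0.2250i, |z|^2 = 0.0910
Iter 9: z = -0.2003 + -0.2296i, |z|^2 = 0.0928
Iter 10: z = -0.2026 + -0.2280i, |z|^2 = 0.0931
Iter 11: z = -0.2009 + -0.2276i, |z|^2 = 0.0922
Iter 12: z = -0.2014 + -0.2285i, |z|^2 = 0.0928
Iter 13: z = -0.2017 + -0.2279i, |z|^2 = 0.0926
Iter 14: z = -0.2013 + -0.2281i, |z|^2 = 0.0925
Did not escape in 15 iterations → in set

Answer: yes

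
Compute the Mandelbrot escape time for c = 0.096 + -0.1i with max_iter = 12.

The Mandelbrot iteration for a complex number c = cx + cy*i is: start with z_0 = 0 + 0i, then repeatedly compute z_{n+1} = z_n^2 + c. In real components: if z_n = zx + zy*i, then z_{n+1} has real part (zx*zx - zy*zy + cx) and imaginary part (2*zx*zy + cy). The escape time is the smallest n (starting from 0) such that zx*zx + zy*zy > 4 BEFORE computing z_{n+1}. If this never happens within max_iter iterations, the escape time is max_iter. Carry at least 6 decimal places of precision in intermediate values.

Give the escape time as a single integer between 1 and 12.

Answer: 12

Derivation:
z_0 = 0 + 0i, c = 0.0960 + -0.1000i
Iter 1: z = 0.0960 + -0.1000i, |z|^2 = 0.0192
Iter 2: z = 0.0952 + -0.1192i, |z|^2 = 0.0233
Iter 3: z = 0.0909 + -0.1227i, |z|^2 = 0.0233
Iter 4: z = 0.0892 + -0.1223i, |z|^2 = 0.0229
Iter 5: z = 0.0890 + -0.1218i, |z|^2 = 0.0228
Iter 6: z = 0.0891 + -0.1217i, |z|^2 = 0.0227
Iter 7: z = 0.0891 + -0.1217i, |z|^2 = 0.0227
Iter 8: z = 0.0891 + -0.1217i, |z|^2 = 0.0228
Iter 9: z = 0.0891 + -0.1217i, |z|^2 = 0.0228
Iter 10: z = 0.0891 + -0.1217i, |z|^2 = 0.0228
Iter 11: z = 0.0891 + -0.1217i, |z|^2 = 0.0228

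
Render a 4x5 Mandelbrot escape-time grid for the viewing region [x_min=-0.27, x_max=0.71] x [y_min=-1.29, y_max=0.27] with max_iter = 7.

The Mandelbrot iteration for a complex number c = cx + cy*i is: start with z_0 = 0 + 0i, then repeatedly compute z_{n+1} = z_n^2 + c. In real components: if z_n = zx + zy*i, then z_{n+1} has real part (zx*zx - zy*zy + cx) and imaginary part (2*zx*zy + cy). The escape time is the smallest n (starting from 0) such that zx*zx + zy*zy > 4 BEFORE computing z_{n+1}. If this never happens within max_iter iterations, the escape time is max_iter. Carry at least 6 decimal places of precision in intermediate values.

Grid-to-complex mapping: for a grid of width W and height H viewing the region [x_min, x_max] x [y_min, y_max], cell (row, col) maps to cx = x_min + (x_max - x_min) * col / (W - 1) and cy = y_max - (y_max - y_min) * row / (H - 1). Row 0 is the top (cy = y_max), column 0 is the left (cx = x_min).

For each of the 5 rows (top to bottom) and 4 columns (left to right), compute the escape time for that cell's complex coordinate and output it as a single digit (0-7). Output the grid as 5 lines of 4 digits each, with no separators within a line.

Answer: 7773
7773
7773
7632
3222

Derivation:
(row=0, col=0): c = -0.2700 + 0.2700i → escape time 7
(row=0, col=1): c = 0.0567 + 0.2700i → escape time 7
(row=0, col=2): c = 0.3833 + 0.2700i → escape time 7
(row=0, col=3): c = 0.7100 + 0.2700i → escape time 3
(row=1, col=0): c = -0.2700 + -0.1200i → escape time 7
(row=1, col=1): c = 0.0567 + -0.1200i → escape time 7
(row=1, col=2): c = 0.3833 + -0.1200i → escape time 7
(row=1, col=3): c = 0.7100 + -0.1200i → escape time 3
(row=2, col=0): c = -0.2700 + -0.5100i → escape time 7
(row=2, col=1): c = 0.0567 + -0.5100i → escape time 7
(row=2, col=2): c = 0.3833 + -0.5100i → escape time 7
(row=2, col=3): c = 0.7100 + -0.5100i → escape time 3
(row=3, col=0): c = -0.2700 + -0.9000i → escape time 7
(row=3, col=1): c = 0.0567 + -0.9000i → escape time 6
(row=3, col=2): c = 0.3833 + -0.9000i → escape time 3
(row=3, col=3): c = 0.7100 + -0.9000i → escape time 2
(row=4, col=0): c = -0.2700 + -1.2900i → escape time 3
(row=4, col=1): c = 0.0567 + -1.2900i → escape time 2
(row=4, col=2): c = 0.3833 + -1.2900i → escape time 2
(row=4, col=3): c = 0.7100 + -1.2900i → escape time 2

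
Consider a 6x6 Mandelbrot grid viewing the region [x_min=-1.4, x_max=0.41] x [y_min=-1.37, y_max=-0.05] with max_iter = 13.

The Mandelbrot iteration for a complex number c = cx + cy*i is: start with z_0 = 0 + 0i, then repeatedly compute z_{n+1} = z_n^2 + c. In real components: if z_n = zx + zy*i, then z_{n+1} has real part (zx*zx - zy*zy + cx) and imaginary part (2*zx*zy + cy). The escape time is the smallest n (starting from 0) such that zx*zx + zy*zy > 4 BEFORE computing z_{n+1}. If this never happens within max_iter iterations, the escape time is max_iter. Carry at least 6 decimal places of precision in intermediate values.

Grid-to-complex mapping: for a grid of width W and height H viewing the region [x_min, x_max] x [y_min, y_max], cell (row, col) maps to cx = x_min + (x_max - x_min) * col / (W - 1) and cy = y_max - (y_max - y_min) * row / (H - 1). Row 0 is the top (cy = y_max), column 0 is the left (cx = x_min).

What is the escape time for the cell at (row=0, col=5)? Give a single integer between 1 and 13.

Answer: 6

Derivation:
z_0 = 0 + 0i, c = 0.4100 + -0.0500i
Iter 1: z = 0.4100 + -0.0500i, |z|^2 = 0.1706
Iter 2: z = 0.5756 + -0.0910i, |z|^2 = 0.3396
Iter 3: z = 0.7330 + -0.1548i, |z|^2 = 0.5613
Iter 4: z = 0.9234 + -0.2769i, |z|^2 = 0.9293
Iter 5: z = 1.1860 + -0.5613i, |z|^2 = 1.7217
Iter 6: z = 1.5014 + -1.3815i, |z|^2 = 4.1629
Escaped at iteration 6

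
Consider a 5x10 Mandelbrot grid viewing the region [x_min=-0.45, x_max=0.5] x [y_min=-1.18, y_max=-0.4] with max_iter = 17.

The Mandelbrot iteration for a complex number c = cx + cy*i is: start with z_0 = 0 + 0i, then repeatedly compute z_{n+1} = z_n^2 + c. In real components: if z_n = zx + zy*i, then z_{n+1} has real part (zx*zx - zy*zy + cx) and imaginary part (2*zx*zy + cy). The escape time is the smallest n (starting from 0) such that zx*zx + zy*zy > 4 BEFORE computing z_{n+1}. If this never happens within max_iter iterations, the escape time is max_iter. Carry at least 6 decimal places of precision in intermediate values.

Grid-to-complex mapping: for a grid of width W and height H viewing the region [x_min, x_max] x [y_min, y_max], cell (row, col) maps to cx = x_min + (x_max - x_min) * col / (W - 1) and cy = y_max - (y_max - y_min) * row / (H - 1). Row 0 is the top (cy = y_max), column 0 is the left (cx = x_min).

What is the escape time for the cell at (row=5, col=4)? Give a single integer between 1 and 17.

z_0 = 0 + 0i, c = 0.5000 + -0.8333i
Iter 1: z = 0.5000 + -0.8333i, |z|^2 = 0.9444
Iter 2: z = 0.0556 + -1.6667i, |z|^2 = 2.7809
Iter 3: z = -2.2747 + -1.0185i, |z|^2 = 6.2116
Escaped at iteration 3

Answer: 3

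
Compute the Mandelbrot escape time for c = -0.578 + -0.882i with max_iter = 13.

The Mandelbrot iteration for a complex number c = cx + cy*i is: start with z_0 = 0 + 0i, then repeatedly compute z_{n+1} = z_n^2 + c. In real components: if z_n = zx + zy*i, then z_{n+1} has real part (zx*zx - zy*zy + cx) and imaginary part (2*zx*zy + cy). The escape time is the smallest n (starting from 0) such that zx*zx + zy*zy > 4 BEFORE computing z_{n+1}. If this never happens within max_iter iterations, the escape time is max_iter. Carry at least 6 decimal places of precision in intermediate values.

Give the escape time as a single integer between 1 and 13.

z_0 = 0 + 0i, c = -0.5780 + -0.8820i
Iter 1: z = -0.5780 + -0.8820i, |z|^2 = 1.1120
Iter 2: z = -1.0218 + 0.1376i, |z|^2 = 1.0631
Iter 3: z = 0.4472 + -1.1632i, |z|^2 = 1.5530
Iter 4: z = -1.7310 + -1.9224i, |z|^2 = 6.6921
Escaped at iteration 4

Answer: 4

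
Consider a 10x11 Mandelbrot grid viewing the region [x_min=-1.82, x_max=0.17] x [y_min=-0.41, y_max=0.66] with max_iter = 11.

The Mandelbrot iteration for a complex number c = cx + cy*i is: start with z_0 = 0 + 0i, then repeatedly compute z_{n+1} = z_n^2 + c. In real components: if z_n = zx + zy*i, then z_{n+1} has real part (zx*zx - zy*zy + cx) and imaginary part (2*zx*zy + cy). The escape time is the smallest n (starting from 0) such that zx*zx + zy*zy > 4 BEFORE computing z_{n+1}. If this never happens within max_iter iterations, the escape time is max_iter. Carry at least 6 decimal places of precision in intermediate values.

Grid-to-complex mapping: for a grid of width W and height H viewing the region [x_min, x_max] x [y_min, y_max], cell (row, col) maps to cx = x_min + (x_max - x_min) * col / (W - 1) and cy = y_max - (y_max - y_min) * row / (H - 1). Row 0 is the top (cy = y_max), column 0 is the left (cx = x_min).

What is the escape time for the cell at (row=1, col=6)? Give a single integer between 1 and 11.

Answer: 11

Derivation:
z_0 = 0 + 0i, c = -0.4933 + 0.5530i
Iter 1: z = -0.4933 + 0.5530i, |z|^2 = 0.5492
Iter 2: z = -0.5558 + 0.0074i, |z|^2 = 0.3089
Iter 3: z = -0.1845 + 0.5448i, |z|^2 = 0.3309
Iter 4: z = -0.7561 + 0.3520i, |z|^2 = 0.6956
Iter 5: z = -0.0455 + 0.0208i, |z|^2 = 0.0025
Iter 6: z = -0.4917 + 0.5511i, |z|^2 = 0.5455
Iter 7: z = -0.5553 + 0.0110i, |z|^2 = 0.3085
Iter 8: z = -0.1851 + 0.5407i, |z|^2 = 0.3267
Iter 9: z = -0.7515 + 0.3528i, |z|^2 = 0.6892
Iter 10: z = -0.0531 + 0.0227i, |z|^2 = 0.0033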